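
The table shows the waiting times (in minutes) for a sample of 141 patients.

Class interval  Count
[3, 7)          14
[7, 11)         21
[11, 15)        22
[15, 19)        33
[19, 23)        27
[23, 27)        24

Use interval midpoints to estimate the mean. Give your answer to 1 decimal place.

16.1

Midpoints: 5, 9, 13, 17, 21, 25
Σfm = 14×5 + 21×9 + 22×13 + 33×17 + 27×21 + 24×25 = 2273
n = Σf = 141
Mean = 2273 / 141 = 16.1206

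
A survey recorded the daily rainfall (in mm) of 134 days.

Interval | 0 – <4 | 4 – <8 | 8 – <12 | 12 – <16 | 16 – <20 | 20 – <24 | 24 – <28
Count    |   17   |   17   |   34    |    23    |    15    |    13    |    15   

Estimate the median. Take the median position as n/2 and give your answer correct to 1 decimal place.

Cumulative frequencies: 17, 34, 68, 91, 106, 119, 134
n = 134; position = n/2 = 67.
This falls in the class 8 – <12: L = 8, F = 34, f = 34, h = 4.
Median ≈ 8 + ((67 − 34) / 34) × 4 = 11.8824

11.9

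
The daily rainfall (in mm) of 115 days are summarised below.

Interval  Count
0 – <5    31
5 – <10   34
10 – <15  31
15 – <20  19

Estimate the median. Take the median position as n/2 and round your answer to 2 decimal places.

Cumulative frequencies: 31, 65, 96, 115
n = 115; position = n/2 = 57.5.
This falls in the class 5 – <10: L = 5, F = 31, f = 34, h = 5.
Median ≈ 5 + ((57.5 − 31) / 34) × 5 = 8.8971

8.90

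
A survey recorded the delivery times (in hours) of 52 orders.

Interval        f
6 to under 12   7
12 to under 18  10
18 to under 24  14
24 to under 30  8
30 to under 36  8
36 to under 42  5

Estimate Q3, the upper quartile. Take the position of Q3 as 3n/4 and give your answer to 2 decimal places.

Cumulative frequencies: 7, 17, 31, 39, 47, 52
n = 52; position = 3n/4 = 39.
This falls in the class 24 to under 30: L = 24, F = 31, f = 8, h = 6.
Upper quartile ≈ 24 + ((39 − 31) / 8) × 6 = 30.0000

30.00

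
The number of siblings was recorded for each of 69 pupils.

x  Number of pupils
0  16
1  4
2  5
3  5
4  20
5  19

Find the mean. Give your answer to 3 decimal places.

Values: 0, 1, 2, 3, 4, 5
Σfx = 16×0 + 4×1 + 5×2 + 5×3 + 20×4 + 19×5 = 204
n = Σf = 69
Mean = 204 / 69 = 2.9565

2.957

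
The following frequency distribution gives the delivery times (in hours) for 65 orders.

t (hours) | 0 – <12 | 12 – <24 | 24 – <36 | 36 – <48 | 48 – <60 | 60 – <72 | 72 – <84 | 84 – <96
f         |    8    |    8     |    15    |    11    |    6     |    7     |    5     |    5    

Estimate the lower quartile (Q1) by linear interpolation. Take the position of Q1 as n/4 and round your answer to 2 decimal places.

24.20

Cumulative frequencies: 8, 16, 31, 42, 48, 55, 60, 65
n = 65; position = n/4 = 16.25.
This falls in the class 24 – <36: L = 24, F = 16, f = 15, h = 12.
Lower quartile ≈ 24 + ((16.25 − 16) / 15) × 12 = 24.2000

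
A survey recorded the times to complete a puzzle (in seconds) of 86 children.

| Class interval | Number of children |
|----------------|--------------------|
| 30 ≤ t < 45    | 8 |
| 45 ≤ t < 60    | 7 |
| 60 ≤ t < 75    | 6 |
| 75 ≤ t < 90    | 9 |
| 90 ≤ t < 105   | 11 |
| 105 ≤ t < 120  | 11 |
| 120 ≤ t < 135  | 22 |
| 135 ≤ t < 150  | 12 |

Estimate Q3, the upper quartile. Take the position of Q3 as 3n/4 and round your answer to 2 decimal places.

Cumulative frequencies: 8, 15, 21, 30, 41, 52, 74, 86
n = 86; position = 3n/4 = 64.5.
This falls in the class 120 ≤ t < 135: L = 120, F = 52, f = 22, h = 15.
Upper quartile ≈ 120 + ((64.5 − 52) / 22) × 15 = 128.5227

128.52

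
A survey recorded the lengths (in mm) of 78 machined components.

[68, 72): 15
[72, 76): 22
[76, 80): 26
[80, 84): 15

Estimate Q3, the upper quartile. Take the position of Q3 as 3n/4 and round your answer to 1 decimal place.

Cumulative frequencies: 15, 37, 63, 78
n = 78; position = 3n/4 = 58.5.
This falls in the class [76, 80): L = 76, F = 37, f = 26, h = 4.
Upper quartile ≈ 76 + ((58.5 − 37) / 26) × 4 = 79.3077

79.3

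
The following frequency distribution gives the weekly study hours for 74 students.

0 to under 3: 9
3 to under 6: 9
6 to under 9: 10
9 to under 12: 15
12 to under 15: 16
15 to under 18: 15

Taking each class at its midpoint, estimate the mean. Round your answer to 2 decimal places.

Midpoints: 1.5, 4.5, 7.5, 10.5, 13.5, 16.5
Σfm = 9×1.5 + 9×4.5 + 10×7.5 + 15×10.5 + 16×13.5 + 15×16.5 = 750
n = Σf = 74
Mean = 750 / 74 = 10.1351

10.14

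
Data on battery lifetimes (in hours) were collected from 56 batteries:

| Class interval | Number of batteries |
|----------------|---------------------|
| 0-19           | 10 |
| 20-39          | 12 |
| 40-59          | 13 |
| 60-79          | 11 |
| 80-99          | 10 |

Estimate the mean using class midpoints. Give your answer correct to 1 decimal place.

Midpoints: 9.5, 29.5, 49.5, 69.5, 89.5
Σfm = 10×9.5 + 12×29.5 + 13×49.5 + 11×69.5 + 10×89.5 = 2752
n = Σf = 56
Mean = 2752 / 56 = 49.1429

49.1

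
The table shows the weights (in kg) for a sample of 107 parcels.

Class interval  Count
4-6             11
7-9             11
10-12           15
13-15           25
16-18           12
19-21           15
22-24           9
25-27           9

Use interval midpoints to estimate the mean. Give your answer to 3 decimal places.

14.981

Midpoints: 5, 8, 11, 14, 17, 20, 23, 26
Σfm = 11×5 + 11×8 + 15×11 + 25×14 + 12×17 + 15×20 + 9×23 + 9×26 = 1603
n = Σf = 107
Mean = 1603 / 107 = 14.9813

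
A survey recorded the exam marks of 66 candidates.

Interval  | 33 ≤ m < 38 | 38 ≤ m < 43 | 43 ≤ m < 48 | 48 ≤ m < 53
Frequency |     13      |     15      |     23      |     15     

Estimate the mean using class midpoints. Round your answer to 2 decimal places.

43.53

Midpoints: 35.5, 40.5, 45.5, 50.5
Σfm = 13×35.5 + 15×40.5 + 23×45.5 + 15×50.5 = 2873
n = Σf = 66
Mean = 2873 / 66 = 43.5303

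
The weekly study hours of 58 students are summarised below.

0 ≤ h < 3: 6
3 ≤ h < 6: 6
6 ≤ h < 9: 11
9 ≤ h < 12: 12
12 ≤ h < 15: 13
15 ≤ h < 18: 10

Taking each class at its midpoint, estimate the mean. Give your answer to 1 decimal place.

10.1

Midpoints: 1.5, 4.5, 7.5, 10.5, 13.5, 16.5
Σfm = 6×1.5 + 6×4.5 + 11×7.5 + 12×10.5 + 13×13.5 + 10×16.5 = 585
n = Σf = 58
Mean = 585 / 58 = 10.0862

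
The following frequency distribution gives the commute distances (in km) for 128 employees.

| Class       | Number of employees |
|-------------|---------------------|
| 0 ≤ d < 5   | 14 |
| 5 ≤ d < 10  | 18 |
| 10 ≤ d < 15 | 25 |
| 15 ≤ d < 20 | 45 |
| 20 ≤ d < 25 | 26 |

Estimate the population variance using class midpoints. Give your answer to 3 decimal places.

39.586

Midpoints: 2.5, 7.5, 12.5, 17.5, 22.5
n = 128, Σfm = 1855, mean = 14.4922
Σfm² = 31950
Σf(m − x̄)² = Σfm² − (Σfm)²/n = 31950 − 1855²/128 = 5066.9922
Population variance = 5066.9922 / 128 = 39.5859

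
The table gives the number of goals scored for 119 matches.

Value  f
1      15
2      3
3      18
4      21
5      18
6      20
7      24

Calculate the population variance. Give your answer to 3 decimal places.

3.762

Values: 1, 2, 3, 4, 5, 6, 7
n = 119, Σfx = 537, mean = 4.5126
Σfx² = 2871
Σf(x − x̄)² = Σfx² − (Σfx)²/n = 2871 − 537²/119 = 447.7311
Population variance = 447.7311 / 119 = 3.7624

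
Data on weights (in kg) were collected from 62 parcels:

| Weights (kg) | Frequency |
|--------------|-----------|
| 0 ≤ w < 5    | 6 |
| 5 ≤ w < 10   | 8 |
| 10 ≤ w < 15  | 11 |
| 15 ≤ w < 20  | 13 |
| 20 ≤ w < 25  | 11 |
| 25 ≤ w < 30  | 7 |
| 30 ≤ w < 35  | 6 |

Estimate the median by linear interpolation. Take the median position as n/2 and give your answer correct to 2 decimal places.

17.31

Cumulative frequencies: 6, 14, 25, 38, 49, 56, 62
n = 62; position = n/2 = 31.
This falls in the class 15 ≤ w < 20: L = 15, F = 25, f = 13, h = 5.
Median ≈ 15 + ((31 − 25) / 13) × 5 = 17.3077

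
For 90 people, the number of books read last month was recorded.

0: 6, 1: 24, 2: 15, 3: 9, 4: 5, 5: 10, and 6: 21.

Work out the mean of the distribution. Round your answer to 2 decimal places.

3.08

Values: 0, 1, 2, 3, 4, 5, 6
Σfx = 6×0 + 24×1 + 15×2 + 9×3 + 5×4 + 10×5 + 21×6 = 277
n = Σf = 90
Mean = 277 / 90 = 3.0778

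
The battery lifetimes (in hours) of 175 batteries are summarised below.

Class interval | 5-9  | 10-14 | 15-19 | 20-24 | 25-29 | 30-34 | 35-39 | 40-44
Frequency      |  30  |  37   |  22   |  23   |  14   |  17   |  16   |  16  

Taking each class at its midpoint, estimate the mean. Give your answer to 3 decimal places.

21.257

Midpoints: 7, 12, 17, 22, 27, 32, 37, 42
Σfm = 30×7 + 37×12 + 22×17 + 23×22 + 14×27 + 17×32 + 16×37 + 16×42 = 3720
n = Σf = 175
Mean = 3720 / 175 = 21.2571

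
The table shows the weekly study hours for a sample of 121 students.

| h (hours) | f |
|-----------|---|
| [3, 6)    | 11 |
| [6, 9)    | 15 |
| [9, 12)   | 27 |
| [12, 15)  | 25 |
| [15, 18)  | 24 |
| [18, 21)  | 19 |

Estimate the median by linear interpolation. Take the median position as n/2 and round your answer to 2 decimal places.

Cumulative frequencies: 11, 26, 53, 78, 102, 121
n = 121; position = n/2 = 60.5.
This falls in the class [12, 15): L = 12, F = 53, f = 25, h = 3.
Median ≈ 12 + ((60.5 − 53) / 25) × 3 = 12.9000

12.90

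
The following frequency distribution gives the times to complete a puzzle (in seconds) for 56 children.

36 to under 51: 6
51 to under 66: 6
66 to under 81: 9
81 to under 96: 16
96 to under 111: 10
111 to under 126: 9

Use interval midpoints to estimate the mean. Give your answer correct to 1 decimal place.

85.6

Midpoints: 43.5, 58.5, 73.5, 88.5, 103.5, 118.5
Σfm = 6×43.5 + 6×58.5 + 9×73.5 + 16×88.5 + 10×103.5 + 9×118.5 = 4791
n = Σf = 56
Mean = 4791 / 56 = 85.5536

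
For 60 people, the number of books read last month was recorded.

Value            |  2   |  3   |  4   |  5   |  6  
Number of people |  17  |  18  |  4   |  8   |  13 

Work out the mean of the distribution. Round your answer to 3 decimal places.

Values: 2, 3, 4, 5, 6
Σfx = 17×2 + 18×3 + 4×4 + 8×5 + 13×6 = 222
n = Σf = 60
Mean = 222 / 60 = 3.7000

3.700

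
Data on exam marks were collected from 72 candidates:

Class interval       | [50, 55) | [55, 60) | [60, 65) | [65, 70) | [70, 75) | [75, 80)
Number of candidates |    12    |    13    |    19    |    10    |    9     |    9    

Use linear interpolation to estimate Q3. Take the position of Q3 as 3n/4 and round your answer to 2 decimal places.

70.00

Cumulative frequencies: 12, 25, 44, 54, 63, 72
n = 72; position = 3n/4 = 54.
This falls in the class [65, 70): L = 65, F = 44, f = 10, h = 5.
Upper quartile ≈ 65 + ((54 − 44) / 10) × 5 = 70.0000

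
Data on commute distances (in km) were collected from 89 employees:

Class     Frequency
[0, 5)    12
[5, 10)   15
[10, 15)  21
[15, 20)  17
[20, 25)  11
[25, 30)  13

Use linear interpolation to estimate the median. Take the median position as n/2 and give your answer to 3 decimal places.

Cumulative frequencies: 12, 27, 48, 65, 76, 89
n = 89; position = n/2 = 44.5.
This falls in the class [10, 15): L = 10, F = 27, f = 21, h = 5.
Median ≈ 10 + ((44.5 − 27) / 21) × 5 = 14.1667

14.167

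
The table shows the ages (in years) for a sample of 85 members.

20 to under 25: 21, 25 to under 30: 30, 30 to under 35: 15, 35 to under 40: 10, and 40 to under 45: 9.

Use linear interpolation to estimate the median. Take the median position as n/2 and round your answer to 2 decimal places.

28.58

Cumulative frequencies: 21, 51, 66, 76, 85
n = 85; position = n/2 = 42.5.
This falls in the class 25 to under 30: L = 25, F = 21, f = 30, h = 5.
Median ≈ 25 + ((42.5 − 21) / 30) × 5 = 28.5833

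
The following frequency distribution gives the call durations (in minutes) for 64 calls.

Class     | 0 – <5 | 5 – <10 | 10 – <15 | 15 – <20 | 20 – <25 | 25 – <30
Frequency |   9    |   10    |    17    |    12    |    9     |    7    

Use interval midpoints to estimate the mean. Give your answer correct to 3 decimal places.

14.297

Midpoints: 2.5, 7.5, 12.5, 17.5, 22.5, 27.5
Σfm = 9×2.5 + 10×7.5 + 17×12.5 + 12×17.5 + 9×22.5 + 7×27.5 = 915
n = Σf = 64
Mean = 915 / 64 = 14.2969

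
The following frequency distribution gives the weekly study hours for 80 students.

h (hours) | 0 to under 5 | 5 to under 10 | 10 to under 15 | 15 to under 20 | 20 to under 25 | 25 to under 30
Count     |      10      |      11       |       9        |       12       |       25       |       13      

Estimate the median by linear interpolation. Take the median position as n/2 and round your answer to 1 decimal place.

19.2

Cumulative frequencies: 10, 21, 30, 42, 67, 80
n = 80; position = n/2 = 40.
This falls in the class 15 to under 20: L = 15, F = 30, f = 12, h = 5.
Median ≈ 15 + ((40 − 30) / 12) × 5 = 19.1667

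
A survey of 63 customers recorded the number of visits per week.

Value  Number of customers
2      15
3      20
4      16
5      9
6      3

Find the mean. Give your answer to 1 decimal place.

Values: 2, 3, 4, 5, 6
Σfx = 15×2 + 20×3 + 16×4 + 9×5 + 3×6 = 217
n = Σf = 63
Mean = 217 / 63 = 3.4444

3.4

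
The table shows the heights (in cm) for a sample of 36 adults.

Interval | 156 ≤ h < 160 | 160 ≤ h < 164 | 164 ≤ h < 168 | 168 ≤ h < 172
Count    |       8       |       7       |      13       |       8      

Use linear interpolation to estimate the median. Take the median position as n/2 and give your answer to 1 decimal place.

164.9

Cumulative frequencies: 8, 15, 28, 36
n = 36; position = n/2 = 18.
This falls in the class 164 ≤ h < 168: L = 164, F = 15, f = 13, h = 4.
Median ≈ 164 + ((18 − 15) / 13) × 4 = 164.9231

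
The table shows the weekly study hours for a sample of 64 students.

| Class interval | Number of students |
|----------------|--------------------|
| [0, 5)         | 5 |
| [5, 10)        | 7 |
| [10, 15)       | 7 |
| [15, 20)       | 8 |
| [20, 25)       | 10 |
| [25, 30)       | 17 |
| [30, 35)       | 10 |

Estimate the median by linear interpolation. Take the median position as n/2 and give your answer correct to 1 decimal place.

Cumulative frequencies: 5, 12, 19, 27, 37, 54, 64
n = 64; position = n/2 = 32.
This falls in the class [20, 25): L = 20, F = 27, f = 10, h = 5.
Median ≈ 20 + ((32 − 27) / 10) × 5 = 22.5000

22.5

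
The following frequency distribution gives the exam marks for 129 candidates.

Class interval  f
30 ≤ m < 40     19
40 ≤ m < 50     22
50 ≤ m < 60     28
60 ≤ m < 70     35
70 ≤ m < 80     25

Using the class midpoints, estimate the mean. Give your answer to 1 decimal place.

Midpoints: 35, 45, 55, 65, 75
Σfm = 19×35 + 22×45 + 28×55 + 35×65 + 25×75 = 7345
n = Σf = 129
Mean = 7345 / 129 = 56.9380

56.9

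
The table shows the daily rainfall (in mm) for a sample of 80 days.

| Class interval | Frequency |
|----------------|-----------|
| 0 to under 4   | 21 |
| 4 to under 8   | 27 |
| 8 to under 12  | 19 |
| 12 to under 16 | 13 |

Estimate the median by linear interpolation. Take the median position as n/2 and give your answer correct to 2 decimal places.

6.81

Cumulative frequencies: 21, 48, 67, 80
n = 80; position = n/2 = 40.
This falls in the class 4 to under 8: L = 4, F = 21, f = 27, h = 4.
Median ≈ 4 + ((40 − 21) / 27) × 4 = 6.8148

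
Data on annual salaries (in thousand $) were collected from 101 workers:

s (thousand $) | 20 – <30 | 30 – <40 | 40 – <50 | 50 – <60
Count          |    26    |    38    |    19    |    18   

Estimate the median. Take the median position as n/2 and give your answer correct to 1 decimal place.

36.4

Cumulative frequencies: 26, 64, 83, 101
n = 101; position = n/2 = 50.5.
This falls in the class 30 – <40: L = 30, F = 26, f = 38, h = 10.
Median ≈ 30 + ((50.5 − 26) / 38) × 10 = 36.4474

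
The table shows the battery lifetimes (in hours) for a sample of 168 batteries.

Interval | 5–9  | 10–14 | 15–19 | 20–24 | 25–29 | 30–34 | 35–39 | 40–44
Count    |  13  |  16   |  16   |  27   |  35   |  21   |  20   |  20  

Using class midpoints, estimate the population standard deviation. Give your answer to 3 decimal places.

Midpoints: 7, 12, 17, 22, 27, 32, 37, 42
n = 168, Σfm = 4346, mean = 25.8690
Σfm² = 130312
Σf(m − x̄)² = Σfm² − (Σfm)²/n = 130312 − 4346²/168 = 17885.1190
Population variance = 17885.1190 / 168 = 106.4590
Standard deviation = √106.4590 = 10.3179

10.318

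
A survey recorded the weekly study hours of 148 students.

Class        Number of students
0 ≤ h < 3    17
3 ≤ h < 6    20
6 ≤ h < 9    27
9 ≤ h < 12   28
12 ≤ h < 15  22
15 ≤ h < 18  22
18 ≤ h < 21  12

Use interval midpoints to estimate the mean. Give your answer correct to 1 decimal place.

Midpoints: 1.5, 4.5, 7.5, 10.5, 13.5, 16.5, 19.5
Σfm = 17×1.5 + 20×4.5 + 27×7.5 + 28×10.5 + 22×13.5 + 22×16.5 + 12×19.5 = 1506
n = Σf = 148
Mean = 1506 / 148 = 10.1757

10.2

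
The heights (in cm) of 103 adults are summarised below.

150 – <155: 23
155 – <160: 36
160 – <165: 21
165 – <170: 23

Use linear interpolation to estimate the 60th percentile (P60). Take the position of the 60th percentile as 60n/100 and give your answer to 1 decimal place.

160.7

Cumulative frequencies: 23, 59, 80, 103
n = 103; position = 60n/100 = 61.8.
This falls in the class 160 – <165: L = 160, F = 59, f = 21, h = 5.
60th percentile ≈ 160 + ((61.8 − 59) / 21) × 5 = 160.6667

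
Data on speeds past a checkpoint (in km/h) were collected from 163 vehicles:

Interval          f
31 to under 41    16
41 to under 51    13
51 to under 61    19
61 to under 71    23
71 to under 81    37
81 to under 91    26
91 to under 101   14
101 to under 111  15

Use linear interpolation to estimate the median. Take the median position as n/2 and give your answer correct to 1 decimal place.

Cumulative frequencies: 16, 29, 48, 71, 108, 134, 148, 163
n = 163; position = n/2 = 81.5.
This falls in the class 71 to under 81: L = 71, F = 71, f = 37, h = 10.
Median ≈ 71 + ((81.5 − 71) / 37) × 10 = 73.8378

73.8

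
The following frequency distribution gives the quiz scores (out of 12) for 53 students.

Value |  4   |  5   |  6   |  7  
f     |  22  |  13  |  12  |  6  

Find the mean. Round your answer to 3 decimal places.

5.038

Values: 4, 5, 6, 7
Σfx = 22×4 + 13×5 + 12×6 + 6×7 = 267
n = Σf = 53
Mean = 267 / 53 = 5.0377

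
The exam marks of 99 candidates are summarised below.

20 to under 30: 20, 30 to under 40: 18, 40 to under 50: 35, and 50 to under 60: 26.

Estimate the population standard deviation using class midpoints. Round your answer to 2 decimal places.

10.71

Midpoints: 25, 35, 45, 55
n = 99, Σfm = 4135, mean = 41.7677
Σfm² = 184075
Σf(m − x̄)² = Σfm² − (Σfm)²/n = 184075 − 4135²/99 = 11365.6566
Population variance = 11365.6566 / 99 = 114.8046
Standard deviation = √114.8046 = 10.7147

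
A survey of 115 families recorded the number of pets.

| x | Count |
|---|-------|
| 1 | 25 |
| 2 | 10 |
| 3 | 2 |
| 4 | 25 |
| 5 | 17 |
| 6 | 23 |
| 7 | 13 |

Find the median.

Cumulative frequencies: 25, 35, 37, 62, 79, 102, 115
n = 115, so the median is the value in position (n+1)/2 = 58.
Position 58 falls at value 4.

4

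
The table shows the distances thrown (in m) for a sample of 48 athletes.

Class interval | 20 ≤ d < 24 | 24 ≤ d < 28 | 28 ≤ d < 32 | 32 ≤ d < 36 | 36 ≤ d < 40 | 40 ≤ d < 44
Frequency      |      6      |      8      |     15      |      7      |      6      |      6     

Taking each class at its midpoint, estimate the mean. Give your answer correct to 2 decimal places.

31.42

Midpoints: 22, 26, 30, 34, 38, 42
Σfm = 6×22 + 8×26 + 15×30 + 7×34 + 6×38 + 6×42 = 1508
n = Σf = 48
Mean = 1508 / 48 = 31.4167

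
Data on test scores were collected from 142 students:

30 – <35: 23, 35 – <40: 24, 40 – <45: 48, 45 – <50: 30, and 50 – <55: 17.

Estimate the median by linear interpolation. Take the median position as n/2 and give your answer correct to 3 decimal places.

Cumulative frequencies: 23, 47, 95, 125, 142
n = 142; position = n/2 = 71.
This falls in the class 40 – <45: L = 40, F = 47, f = 48, h = 5.
Median ≈ 40 + ((71 − 47) / 48) × 5 = 42.5000

42.500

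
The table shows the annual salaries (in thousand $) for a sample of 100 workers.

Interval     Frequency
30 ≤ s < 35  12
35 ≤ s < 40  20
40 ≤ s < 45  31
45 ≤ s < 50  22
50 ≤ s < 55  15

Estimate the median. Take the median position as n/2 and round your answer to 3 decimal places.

42.903

Cumulative frequencies: 12, 32, 63, 85, 100
n = 100; position = n/2 = 50.
This falls in the class 40 ≤ s < 45: L = 40, F = 32, f = 31, h = 5.
Median ≈ 40 + ((50 − 32) / 31) × 5 = 42.9032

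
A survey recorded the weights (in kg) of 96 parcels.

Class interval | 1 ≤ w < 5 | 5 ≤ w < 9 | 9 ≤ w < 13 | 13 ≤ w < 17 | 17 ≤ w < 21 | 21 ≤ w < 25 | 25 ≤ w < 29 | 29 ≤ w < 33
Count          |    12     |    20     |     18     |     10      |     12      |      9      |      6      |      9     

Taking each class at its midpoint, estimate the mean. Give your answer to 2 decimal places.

14.58

Midpoints: 3, 7, 11, 15, 19, 23, 27, 31
Σfm = 12×3 + 20×7 + 18×11 + 10×15 + 12×19 + 9×23 + 6×27 + 9×31 = 1400
n = Σf = 96
Mean = 1400 / 96 = 14.5833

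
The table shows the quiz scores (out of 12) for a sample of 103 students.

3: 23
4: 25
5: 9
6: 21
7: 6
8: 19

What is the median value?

5

Cumulative frequencies: 23, 48, 57, 78, 84, 103
n = 103, so the median is the value in position (n+1)/2 = 52.
Position 52 falls at value 5.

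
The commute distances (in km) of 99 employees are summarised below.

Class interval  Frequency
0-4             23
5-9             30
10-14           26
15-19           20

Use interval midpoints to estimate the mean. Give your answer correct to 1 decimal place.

Midpoints: 2, 7, 12, 17
Σfm = 23×2 + 30×7 + 26×12 + 20×17 = 908
n = Σf = 99
Mean = 908 / 99 = 9.1717

9.2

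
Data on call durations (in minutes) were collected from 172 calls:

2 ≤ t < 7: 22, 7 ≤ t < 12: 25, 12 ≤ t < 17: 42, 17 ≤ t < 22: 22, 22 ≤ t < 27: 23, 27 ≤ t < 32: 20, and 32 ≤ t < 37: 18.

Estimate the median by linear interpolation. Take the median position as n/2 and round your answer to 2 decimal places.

Cumulative frequencies: 22, 47, 89, 111, 134, 154, 172
n = 172; position = n/2 = 86.
This falls in the class 12 ≤ t < 17: L = 12, F = 47, f = 42, h = 5.
Median ≈ 12 + ((86 − 47) / 42) × 5 = 16.6429

16.64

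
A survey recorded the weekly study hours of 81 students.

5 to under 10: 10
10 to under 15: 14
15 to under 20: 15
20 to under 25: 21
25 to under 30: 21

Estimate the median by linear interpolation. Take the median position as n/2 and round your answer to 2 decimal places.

Cumulative frequencies: 10, 24, 39, 60, 81
n = 81; position = n/2 = 40.5.
This falls in the class 20 to under 25: L = 20, F = 39, f = 21, h = 5.
Median ≈ 20 + ((40.5 − 39) / 21) × 5 = 20.3571

20.36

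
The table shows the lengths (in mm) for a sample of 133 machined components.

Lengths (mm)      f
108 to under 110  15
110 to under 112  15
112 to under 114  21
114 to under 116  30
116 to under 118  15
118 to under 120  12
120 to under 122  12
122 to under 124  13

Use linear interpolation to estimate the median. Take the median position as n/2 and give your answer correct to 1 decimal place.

Cumulative frequencies: 15, 30, 51, 81, 96, 108, 120, 133
n = 133; position = n/2 = 66.5.
This falls in the class 114 to under 116: L = 114, F = 51, f = 30, h = 2.
Median ≈ 114 + ((66.5 − 51) / 30) × 2 = 115.0333

115.0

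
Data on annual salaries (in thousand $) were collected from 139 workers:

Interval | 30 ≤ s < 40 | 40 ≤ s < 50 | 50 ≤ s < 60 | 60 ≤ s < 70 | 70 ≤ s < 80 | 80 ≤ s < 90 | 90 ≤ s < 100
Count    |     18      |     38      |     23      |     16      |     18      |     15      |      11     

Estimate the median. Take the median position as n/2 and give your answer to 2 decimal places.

55.87

Cumulative frequencies: 18, 56, 79, 95, 113, 128, 139
n = 139; position = n/2 = 69.5.
This falls in the class 50 ≤ s < 60: L = 50, F = 56, f = 23, h = 10.
Median ≈ 50 + ((69.5 − 56) / 23) × 10 = 55.8696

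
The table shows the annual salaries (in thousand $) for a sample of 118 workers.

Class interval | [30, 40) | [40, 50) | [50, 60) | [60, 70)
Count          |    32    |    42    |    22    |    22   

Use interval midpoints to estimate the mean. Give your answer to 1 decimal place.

Midpoints: 35, 45, 55, 65
Σfm = 32×35 + 42×45 + 22×55 + 22×65 = 5650
n = Σf = 118
Mean = 5650 / 118 = 47.8814

47.9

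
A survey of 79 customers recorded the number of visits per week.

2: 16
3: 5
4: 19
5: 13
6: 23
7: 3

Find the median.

Cumulative frequencies: 16, 21, 40, 53, 76, 79
n = 79, so the median is the value in position (n+1)/2 = 40.
Position 40 falls at value 4.

4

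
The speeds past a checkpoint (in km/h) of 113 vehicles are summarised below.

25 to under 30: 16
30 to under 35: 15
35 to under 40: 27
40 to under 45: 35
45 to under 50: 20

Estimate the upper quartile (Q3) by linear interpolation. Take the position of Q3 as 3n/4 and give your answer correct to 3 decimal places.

43.821

Cumulative frequencies: 16, 31, 58, 93, 113
n = 113; position = 3n/4 = 84.75.
This falls in the class 40 to under 45: L = 40, F = 58, f = 35, h = 5.
Upper quartile ≈ 40 + ((84.75 − 58) / 35) × 5 = 43.8214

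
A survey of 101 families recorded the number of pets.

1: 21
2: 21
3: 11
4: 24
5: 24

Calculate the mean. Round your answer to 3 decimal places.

3.089

Values: 1, 2, 3, 4, 5
Σfx = 21×1 + 21×2 + 11×3 + 24×4 + 24×5 = 312
n = Σf = 101
Mean = 312 / 101 = 3.0891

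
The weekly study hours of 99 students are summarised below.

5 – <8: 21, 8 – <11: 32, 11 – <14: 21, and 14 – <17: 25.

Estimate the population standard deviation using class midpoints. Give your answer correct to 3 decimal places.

3.258

Midpoints: 6.5, 9.5, 12.5, 15.5
n = 99, Σfm = 1090.5, mean = 11.0152
Σfm² = 13062.75
Σf(m − x̄)² = Σfm² − (Σfm)²/n = 13062.75 − 1090.5²/99 = 1050.7273
Population variance = 1050.7273 / 99 = 10.6134
Standard deviation = √10.6134 = 3.2578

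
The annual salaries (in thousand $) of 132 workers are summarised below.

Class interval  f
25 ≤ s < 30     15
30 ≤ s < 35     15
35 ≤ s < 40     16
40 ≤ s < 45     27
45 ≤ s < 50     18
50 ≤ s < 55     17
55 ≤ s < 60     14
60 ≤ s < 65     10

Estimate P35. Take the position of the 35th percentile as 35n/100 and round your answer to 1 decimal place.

40.0

Cumulative frequencies: 15, 30, 46, 73, 91, 108, 122, 132
n = 132; position = 35n/100 = 46.2.
This falls in the class 40 ≤ s < 45: L = 40, F = 46, f = 27, h = 5.
35th percentile ≈ 40 + ((46.2 − 46) / 27) × 5 = 40.0370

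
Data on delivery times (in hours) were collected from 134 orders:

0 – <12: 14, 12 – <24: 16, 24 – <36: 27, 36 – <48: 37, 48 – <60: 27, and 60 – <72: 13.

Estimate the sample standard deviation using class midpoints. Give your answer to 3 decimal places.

Midpoints: 6, 18, 30, 42, 54, 66
n = 134, Σfm = 5052, mean = 37.7015
Σfm² = 230616
Σf(m − x̄)² = Σfm² − (Σfm)²/n = 230616 − 5052²/134 = 40148.0597
Sample variance = 40148.0597 / 133 = 301.8651
Standard deviation = √301.8651 = 17.3743

17.374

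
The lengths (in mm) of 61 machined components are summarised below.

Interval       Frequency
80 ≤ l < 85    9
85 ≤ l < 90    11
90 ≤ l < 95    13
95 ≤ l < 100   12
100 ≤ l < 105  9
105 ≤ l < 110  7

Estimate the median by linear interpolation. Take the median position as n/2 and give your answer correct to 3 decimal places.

94.038

Cumulative frequencies: 9, 20, 33, 45, 54, 61
n = 61; position = n/2 = 30.5.
This falls in the class 90 ≤ l < 95: L = 90, F = 20, f = 13, h = 5.
Median ≈ 90 + ((30.5 − 20) / 13) × 5 = 94.0385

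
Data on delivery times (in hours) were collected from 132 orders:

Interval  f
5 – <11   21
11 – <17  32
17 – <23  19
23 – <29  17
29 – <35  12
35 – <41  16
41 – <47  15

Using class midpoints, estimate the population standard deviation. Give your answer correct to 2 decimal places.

Midpoints: 8, 14, 20, 26, 32, 38, 44
n = 132, Σfm = 3090, mean = 23.4091
Σfm² = 91140
Σf(m − x̄)² = Σfm² − (Σfm)²/n = 91140 − 3090²/132 = 18805.9091
Population variance = 18805.9091 / 132 = 142.4690
Standard deviation = √142.4690 = 11.9360

11.94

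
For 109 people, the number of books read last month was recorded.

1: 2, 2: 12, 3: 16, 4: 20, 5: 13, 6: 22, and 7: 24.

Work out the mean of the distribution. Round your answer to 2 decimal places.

Values: 1, 2, 3, 4, 5, 6, 7
Σfx = 2×1 + 12×2 + 16×3 + 20×4 + 13×5 + 22×6 + 24×7 = 519
n = Σf = 109
Mean = 519 / 109 = 4.7615

4.76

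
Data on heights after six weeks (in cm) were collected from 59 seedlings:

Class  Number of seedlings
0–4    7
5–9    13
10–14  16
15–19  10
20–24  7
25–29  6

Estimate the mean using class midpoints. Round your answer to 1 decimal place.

Midpoints: 2, 7, 12, 17, 22, 27
Σfm = 7×2 + 13×7 + 16×12 + 10×17 + 7×22 + 6×27 = 783
n = Σf = 59
Mean = 783 / 59 = 13.2712

13.3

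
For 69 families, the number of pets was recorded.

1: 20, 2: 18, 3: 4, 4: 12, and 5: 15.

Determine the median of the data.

Cumulative frequencies: 20, 38, 42, 54, 69
n = 69, so the median is the value in position (n+1)/2 = 35.
Position 35 falls at value 2.

2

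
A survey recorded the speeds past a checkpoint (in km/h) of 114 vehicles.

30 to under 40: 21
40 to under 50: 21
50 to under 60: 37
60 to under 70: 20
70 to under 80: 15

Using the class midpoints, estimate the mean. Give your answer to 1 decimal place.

Midpoints: 35, 45, 55, 65, 75
Σfm = 21×35 + 21×45 + 37×55 + 20×65 + 15×75 = 6140
n = Σf = 114
Mean = 6140 / 114 = 53.8596

53.9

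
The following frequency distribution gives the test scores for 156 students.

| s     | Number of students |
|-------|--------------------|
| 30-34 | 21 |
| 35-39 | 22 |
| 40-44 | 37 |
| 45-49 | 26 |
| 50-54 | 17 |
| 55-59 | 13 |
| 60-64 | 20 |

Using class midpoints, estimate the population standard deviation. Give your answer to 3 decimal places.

Midpoints: 32, 37, 42, 47, 52, 57, 62
n = 156, Σfm = 7127, mean = 45.6859
Σfm² = 339409
Σf(m − x̄)² = Σfm² − (Σfm)²/n = 339409 − 7127²/156 = 13805.6090
Population variance = 13805.6090 / 156 = 88.4975
Standard deviation = √88.4975 = 9.4073

9.407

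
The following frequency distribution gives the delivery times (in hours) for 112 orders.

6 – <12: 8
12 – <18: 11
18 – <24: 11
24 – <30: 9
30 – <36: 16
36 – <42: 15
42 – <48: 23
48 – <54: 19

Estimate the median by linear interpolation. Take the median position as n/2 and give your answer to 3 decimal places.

Cumulative frequencies: 8, 19, 30, 39, 55, 70, 93, 112
n = 112; position = n/2 = 56.
This falls in the class 36 – <42: L = 36, F = 55, f = 15, h = 6.
Median ≈ 36 + ((56 − 55) / 15) × 6 = 36.4000

36.400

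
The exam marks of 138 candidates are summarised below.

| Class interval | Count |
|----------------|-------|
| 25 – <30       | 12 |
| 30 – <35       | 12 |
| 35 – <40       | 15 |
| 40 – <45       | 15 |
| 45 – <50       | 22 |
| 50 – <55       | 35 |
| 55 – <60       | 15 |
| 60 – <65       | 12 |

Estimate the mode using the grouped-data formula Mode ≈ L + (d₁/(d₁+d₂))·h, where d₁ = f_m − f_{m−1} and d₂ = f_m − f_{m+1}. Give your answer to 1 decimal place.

Modal class: 50 – <55 (highest frequency 35).
d₁ = 35 − 22 = 13, d₂ = 35 − 15 = 20
Mode ≈ 50 + (13/(13+20)) × 5 = 50 + 1.9697 = 51.9697

52.0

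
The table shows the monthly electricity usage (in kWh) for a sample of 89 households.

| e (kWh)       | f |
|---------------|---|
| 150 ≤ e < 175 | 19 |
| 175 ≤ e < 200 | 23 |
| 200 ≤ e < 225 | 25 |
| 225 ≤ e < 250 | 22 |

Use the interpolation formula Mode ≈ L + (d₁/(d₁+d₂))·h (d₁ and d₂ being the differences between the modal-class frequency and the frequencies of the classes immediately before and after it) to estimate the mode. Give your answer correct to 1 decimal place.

Modal class: 200 ≤ e < 225 (highest frequency 25).
d₁ = 25 − 23 = 2, d₂ = 25 − 22 = 3
Mode ≈ 200 + (2/(2+3)) × 25 = 200 + 10.0000 = 210.0000

210.0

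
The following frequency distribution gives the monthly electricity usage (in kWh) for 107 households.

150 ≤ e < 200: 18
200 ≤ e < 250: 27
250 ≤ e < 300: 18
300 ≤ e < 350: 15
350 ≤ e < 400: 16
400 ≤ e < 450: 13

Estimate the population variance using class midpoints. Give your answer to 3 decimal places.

Midpoints: 175, 225, 275, 325, 375, 425
n = 107, Σfm = 30575, mean = 285.7477
Σfm² = 9461875
Σf(m − x̄)² = Σfm² − (Σfm)²/n = 9461875 − 30575²/107 = 725140.1869
Population variance = 725140.1869 / 107 = 6777.0111

6777.011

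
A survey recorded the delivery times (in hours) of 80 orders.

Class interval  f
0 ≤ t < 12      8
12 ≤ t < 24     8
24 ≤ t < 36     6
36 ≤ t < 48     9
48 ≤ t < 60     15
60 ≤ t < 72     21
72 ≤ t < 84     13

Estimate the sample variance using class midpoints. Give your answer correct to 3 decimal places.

537.266

Midpoints: 6, 18, 30, 42, 54, 66, 78
n = 80, Σfm = 3960, mean = 49.5000
Σfm² = 238464
Σf(m − x̄)² = Σfm² − (Σfm)²/n = 238464 − 3960²/80 = 42444.0000
Sample variance = 42444.0000 / 79 = 537.2658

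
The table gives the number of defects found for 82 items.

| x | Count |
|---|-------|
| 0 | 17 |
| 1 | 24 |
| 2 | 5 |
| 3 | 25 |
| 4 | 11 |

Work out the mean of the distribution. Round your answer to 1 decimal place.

1.9

Values: 0, 1, 2, 3, 4
Σfx = 17×0 + 24×1 + 5×2 + 25×3 + 11×4 = 153
n = Σf = 82
Mean = 153 / 82 = 1.8659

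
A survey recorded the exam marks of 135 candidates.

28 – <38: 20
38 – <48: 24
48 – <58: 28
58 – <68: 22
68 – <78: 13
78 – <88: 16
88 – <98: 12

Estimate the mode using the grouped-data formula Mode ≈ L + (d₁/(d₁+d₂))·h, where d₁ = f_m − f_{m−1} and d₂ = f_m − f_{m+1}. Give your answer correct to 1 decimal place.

Modal class: 48 – <58 (highest frequency 28).
d₁ = 28 − 24 = 4, d₂ = 28 − 22 = 6
Mode ≈ 48 + (4/(4+6)) × 10 = 48 + 4.0000 = 52.0000

52.0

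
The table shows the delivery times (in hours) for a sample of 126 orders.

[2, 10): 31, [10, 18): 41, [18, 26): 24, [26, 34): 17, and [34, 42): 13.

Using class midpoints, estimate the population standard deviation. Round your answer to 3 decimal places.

Midpoints: 6, 14, 22, 30, 38
n = 126, Σfm = 2292, mean = 18.1905
Σfm² = 54840
Σf(m − x̄)² = Σfm² − (Σfm)²/n = 54840 − 2292²/126 = 13147.4286
Population variance = 13147.4286 / 126 = 104.3447
Standard deviation = √104.3447 = 10.2149

10.215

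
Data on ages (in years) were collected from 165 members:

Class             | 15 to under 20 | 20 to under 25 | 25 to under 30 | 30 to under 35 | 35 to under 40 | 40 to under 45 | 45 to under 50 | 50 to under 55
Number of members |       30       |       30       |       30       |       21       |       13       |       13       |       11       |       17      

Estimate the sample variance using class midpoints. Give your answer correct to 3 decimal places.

Midpoints: 17.5, 22.5, 27.5, 32.5, 37.5, 42.5, 47.5, 52.5
n = 165, Σfm = 5162.5, mean = 31.2879
Σfm² = 182681.25
Σf(m − x̄)² = Σfm² − (Σfm)²/n = 182681.25 − 5162.5²/165 = 21157.5758
Sample variance = 21157.5758 / 164 = 129.0096

129.010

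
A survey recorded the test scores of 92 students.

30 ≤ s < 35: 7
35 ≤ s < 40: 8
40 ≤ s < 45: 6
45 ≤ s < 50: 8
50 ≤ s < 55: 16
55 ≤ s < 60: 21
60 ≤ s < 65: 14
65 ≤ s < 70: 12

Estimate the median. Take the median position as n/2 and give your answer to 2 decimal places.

55.24

Cumulative frequencies: 7, 15, 21, 29, 45, 66, 80, 92
n = 92; position = n/2 = 46.
This falls in the class 55 ≤ s < 60: L = 55, F = 45, f = 21, h = 5.
Median ≈ 55 + ((46 − 45) / 21) × 5 = 55.2381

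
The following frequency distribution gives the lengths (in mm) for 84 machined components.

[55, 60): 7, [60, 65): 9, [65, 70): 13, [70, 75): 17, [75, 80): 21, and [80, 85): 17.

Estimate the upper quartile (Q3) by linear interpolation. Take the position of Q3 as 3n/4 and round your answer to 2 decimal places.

79.05

Cumulative frequencies: 7, 16, 29, 46, 67, 84
n = 84; position = 3n/4 = 63.
This falls in the class [75, 80): L = 75, F = 46, f = 21, h = 5.
Upper quartile ≈ 75 + ((63 − 46) / 21) × 5 = 79.0476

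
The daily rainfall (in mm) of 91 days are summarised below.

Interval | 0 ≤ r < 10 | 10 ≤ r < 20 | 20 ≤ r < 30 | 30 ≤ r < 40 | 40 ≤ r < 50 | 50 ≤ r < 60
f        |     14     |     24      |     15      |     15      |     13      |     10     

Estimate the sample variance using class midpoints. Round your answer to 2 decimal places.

258.93

Midpoints: 5, 15, 25, 35, 45, 55
n = 91, Σfm = 2465, mean = 27.0879
Σfm² = 90075
Σf(m − x̄)² = Σfm² − (Σfm)²/n = 90075 − 2465²/91 = 23303.2967
Sample variance = 23303.2967 / 90 = 258.9255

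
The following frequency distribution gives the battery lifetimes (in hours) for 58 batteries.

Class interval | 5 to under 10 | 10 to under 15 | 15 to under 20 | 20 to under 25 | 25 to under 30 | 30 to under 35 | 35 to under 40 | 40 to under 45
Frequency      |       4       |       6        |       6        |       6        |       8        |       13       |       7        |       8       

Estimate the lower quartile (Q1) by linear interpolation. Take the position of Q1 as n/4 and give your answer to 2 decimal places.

18.75

Cumulative frequencies: 4, 10, 16, 22, 30, 43, 50, 58
n = 58; position = n/4 = 14.5.
This falls in the class 15 to under 20: L = 15, F = 10, f = 6, h = 5.
Lower quartile ≈ 15 + ((14.5 − 10) / 6) × 5 = 18.7500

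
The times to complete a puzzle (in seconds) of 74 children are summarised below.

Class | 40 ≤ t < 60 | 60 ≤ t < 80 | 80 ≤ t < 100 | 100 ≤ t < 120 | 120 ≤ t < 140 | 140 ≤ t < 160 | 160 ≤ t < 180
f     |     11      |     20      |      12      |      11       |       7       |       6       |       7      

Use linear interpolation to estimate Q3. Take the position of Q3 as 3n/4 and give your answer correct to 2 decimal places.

Cumulative frequencies: 11, 31, 43, 54, 61, 67, 74
n = 74; position = 3n/4 = 55.5.
This falls in the class 120 ≤ t < 140: L = 120, F = 54, f = 7, h = 20.
Upper quartile ≈ 120 + ((55.5 − 54) / 7) × 20 = 124.2857

124.29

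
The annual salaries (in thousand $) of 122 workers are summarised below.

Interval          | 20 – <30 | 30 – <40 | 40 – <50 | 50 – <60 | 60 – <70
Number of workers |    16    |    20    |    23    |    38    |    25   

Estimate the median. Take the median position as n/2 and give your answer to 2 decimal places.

50.53

Cumulative frequencies: 16, 36, 59, 97, 122
n = 122; position = n/2 = 61.
This falls in the class 50 – <60: L = 50, F = 59, f = 38, h = 10.
Median ≈ 50 + ((61 − 59) / 38) × 10 = 50.5263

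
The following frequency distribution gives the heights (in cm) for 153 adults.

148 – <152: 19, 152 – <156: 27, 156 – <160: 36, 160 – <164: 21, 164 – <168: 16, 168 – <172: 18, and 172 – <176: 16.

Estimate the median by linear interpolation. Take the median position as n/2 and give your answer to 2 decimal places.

159.39

Cumulative frequencies: 19, 46, 82, 103, 119, 137, 153
n = 153; position = n/2 = 76.5.
This falls in the class 156 – <160: L = 156, F = 46, f = 36, h = 4.
Median ≈ 156 + ((76.5 − 46) / 36) × 4 = 159.3889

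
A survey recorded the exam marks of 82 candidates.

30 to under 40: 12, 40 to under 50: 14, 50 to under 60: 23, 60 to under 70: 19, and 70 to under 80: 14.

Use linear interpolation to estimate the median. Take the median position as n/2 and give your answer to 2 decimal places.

56.52

Cumulative frequencies: 12, 26, 49, 68, 82
n = 82; position = n/2 = 41.
This falls in the class 50 to under 60: L = 50, F = 26, f = 23, h = 10.
Median ≈ 50 + ((41 − 26) / 23) × 10 = 56.5217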